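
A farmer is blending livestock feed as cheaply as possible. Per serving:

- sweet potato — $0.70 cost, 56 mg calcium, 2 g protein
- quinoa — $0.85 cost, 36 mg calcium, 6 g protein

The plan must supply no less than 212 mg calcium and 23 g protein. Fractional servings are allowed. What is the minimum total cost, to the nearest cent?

$3.96

Check every corner: each single food scaled to meet both minima, and each pair solved so both constraints bind.
sweet potato only: max(212/56, 23/2) = 11.5 servings → $8.05.
quinoa only: max(212/36, 23/6) = 5.889 servings → $5.01.
sweet potato + quinoa with both tight: 1.682 servings and 3.273 servings → $3.96.
So the least-cost plan costs $3.96.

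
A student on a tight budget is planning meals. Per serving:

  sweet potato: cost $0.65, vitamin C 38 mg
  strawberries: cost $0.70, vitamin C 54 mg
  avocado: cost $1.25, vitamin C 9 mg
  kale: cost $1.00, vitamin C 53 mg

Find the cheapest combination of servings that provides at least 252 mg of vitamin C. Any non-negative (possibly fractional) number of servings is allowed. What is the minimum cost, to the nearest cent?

Cost per mg of vitamin C: strawberries $0.0130, sweet potato $0.0171, kale $0.0189, avocado $0.1389.
With no serving limits, use only strawberries: 252 mg / 54 mg = 4.667 servings × $0.70 = $3.27.

$3.27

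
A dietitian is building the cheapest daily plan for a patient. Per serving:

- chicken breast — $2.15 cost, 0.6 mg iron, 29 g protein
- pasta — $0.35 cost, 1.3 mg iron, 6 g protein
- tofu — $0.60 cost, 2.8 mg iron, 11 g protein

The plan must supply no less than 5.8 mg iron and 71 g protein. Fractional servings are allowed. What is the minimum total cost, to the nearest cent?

$3.87

A basic optimal solution has at most two foods positive. Try each food alone and each pair with both targets met exactly.
chicken breast only: max(5.8/0.6, 71/29) = 9.667 servings → $20.78.
pasta only: max(5.8/1.3, 71/6) = 11.83 servings → $4.14.
tofu only: max(5.8/2.8, 71/11) = 6.455 servings → $3.87.
chicken breast + pasta with both tight: 1.686 servings and 3.683 servings → $4.91.
chicken breast + tofu with both tight: 1.81 servings and 1.684 servings → $4.90.
pasta + tofu: intersection lies outside the first quadrant.
The minimum over all feasible corners is $3.87.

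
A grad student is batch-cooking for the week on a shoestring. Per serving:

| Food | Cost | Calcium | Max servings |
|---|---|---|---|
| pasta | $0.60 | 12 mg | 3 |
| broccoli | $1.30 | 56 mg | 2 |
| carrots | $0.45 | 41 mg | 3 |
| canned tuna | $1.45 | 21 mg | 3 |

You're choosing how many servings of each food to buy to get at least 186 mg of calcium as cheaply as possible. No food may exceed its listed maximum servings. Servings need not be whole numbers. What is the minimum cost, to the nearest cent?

Cost per mg of calcium: carrots $0.0110, broccoli $0.0232, pasta $0.0500, canned tuna $0.0690.
Take 3 servings of carrots: +123.0 mg calcium for $1.35 (total $1.35, still need 63.0 mg).
Take 1.125 servings of broccoli: +63.0 mg calcium for $1.46 (total $2.81, still need 0.0 mg).
Filling from the cheapest source first is optimal under one linear minimum: $2.81.

$2.81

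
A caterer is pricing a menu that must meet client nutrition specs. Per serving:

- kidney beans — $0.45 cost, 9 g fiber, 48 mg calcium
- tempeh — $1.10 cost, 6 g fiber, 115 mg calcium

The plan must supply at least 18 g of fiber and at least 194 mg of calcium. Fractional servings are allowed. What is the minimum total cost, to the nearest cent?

Minimising a linear cost over {fiber ≥ 18, calcium ≥ 194, servings ≥ 0} — the optimum is at a vertex, using one or two foods.
kidney beans only: max(18/9, 194/48) = 4.042 servings → $1.82.
tempeh only: max(18/6, 194/115) = 3 servings → $3.30.
kidney beans + tempeh with both tight: 1.213 servings and 1.181 servings → $1.84.
The minimum over all feasible corners is $1.82.

$1.82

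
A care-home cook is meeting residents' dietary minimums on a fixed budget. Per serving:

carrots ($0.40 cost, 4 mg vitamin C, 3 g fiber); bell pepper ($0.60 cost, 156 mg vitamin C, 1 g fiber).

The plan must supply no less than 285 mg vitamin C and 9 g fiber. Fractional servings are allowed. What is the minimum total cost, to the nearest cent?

$2.02

For a min-cost LP with two ≥-constraints, a basic feasible solution has at most two positive variables.
carrots only: max(285/4, 9/3) = 71.25 servings → $28.50.
bell pepper only: max(285/156, 9/1) = 9 servings → $5.40.
carrots + bell pepper with both tight: 2.412 servings and 1.765 servings → $2.02.
So the least-cost plan costs $2.02.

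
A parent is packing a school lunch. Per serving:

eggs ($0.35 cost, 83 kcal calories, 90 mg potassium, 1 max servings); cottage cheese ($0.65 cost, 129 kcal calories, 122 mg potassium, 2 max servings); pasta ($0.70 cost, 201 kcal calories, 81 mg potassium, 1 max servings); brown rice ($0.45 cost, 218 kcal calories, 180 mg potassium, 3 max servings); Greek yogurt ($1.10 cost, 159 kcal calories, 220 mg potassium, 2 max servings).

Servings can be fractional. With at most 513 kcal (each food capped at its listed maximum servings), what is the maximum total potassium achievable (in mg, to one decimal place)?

635.9 mg

Potassium per kcal: Greek yogurt 1.384, eggs 1.084, cottage cheese 0.9457, brown rice 0.8257, pasta 0.403.
Take 2 servings of Greek yogurt: uses 318 kcal, +440.0 mg potassium (running total 440.0 mg).
Take 1 serving of eggs: uses 83 kcal, +90.0 mg potassium (running total 530.0 mg).
Take 0.8682 servings of cottage cheese: uses 112 kcal, +105.9 mg potassium (running total 635.9 mg).
Greedy by best ratio exhausts the calories allowance optimally: 635.9 mg.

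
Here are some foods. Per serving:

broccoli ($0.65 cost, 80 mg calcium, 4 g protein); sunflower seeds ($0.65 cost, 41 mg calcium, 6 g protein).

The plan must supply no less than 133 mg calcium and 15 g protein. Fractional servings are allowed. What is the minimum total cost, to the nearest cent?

Compare the cost at each extreme point of the feasible region.
broccoli only: max(133/80, 15/4) = 3.75 servings → $2.44.
sunflower seeds only: max(133/41, 15/6) = 3.244 servings → $2.11.
broccoli + sunflower seeds with both tight: 0.5791 servings and 2.114 servings → $1.75.
Cheapest feasible corner: $1.75.

$1.75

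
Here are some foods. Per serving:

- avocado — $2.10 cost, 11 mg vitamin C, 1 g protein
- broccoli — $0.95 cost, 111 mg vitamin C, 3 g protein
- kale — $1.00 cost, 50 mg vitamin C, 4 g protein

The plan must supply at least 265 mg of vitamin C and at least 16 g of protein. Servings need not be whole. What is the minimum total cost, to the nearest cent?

$4.18

Check every corner: each single food scaled to meet both minima, and each pair solved so both constraints bind.
avocado only: max(265/11, 16/1) = 24.09 servings → $50.59.
broccoli only: max(265/111, 16/3) = 5.333 servings → $5.07.
kale only: max(265/50, 16/4) = 5.3 servings → $5.30.
avocado + broccoli with both tight: 12.58 servings and 1.141 servings → $27.50.
avocado + kale: the both-tight solution has a negative serving — not a feasible corner.
broccoli + kale with both tight: 0.8844 servings and 3.337 servings → $4.18.
The minimum over all feasible corners is $4.18.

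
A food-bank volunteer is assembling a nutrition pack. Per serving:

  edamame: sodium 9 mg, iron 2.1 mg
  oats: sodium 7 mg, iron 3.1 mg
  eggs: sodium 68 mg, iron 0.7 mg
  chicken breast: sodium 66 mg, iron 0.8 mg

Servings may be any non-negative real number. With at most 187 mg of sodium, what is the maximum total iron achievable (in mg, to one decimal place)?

Iron per mg sodium: oats 0.4429, edamame 0.2333, chicken breast 0.01212, eggs 0.01029.
With no serving limits, spend the whole sodium allowance on oats: 187 mg / 7 mg × 3.1 mg = 82.8 mg.

82.8 mg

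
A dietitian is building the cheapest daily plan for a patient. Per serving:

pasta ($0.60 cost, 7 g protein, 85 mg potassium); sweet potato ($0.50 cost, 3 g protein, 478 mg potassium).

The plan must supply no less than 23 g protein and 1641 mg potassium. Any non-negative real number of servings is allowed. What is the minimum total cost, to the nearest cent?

$2.72

Two binding constraints pin down two serving amounts, so the optimal mix uses at most two foods. The candidates are each food alone (scaled to the tighter of protein/potassium) and each pair with both constraints tight.
pasta only: max(23/7, 1641/85) = 19.31 servings → $11.58.
sweet potato only: max(23/3, 1641/478) = 7.667 servings → $3.83.
pasta + sweet potato with both tight: 1.964 servings and 3.084 servings → $2.72.
So the least-cost plan costs $2.72.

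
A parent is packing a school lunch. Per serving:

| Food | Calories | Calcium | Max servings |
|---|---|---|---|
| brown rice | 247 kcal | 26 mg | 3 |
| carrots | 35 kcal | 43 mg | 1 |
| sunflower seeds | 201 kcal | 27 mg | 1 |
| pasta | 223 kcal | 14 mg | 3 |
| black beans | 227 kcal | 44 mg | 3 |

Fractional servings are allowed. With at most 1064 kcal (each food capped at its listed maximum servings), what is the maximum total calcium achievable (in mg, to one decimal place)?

Calcium per kcal: carrots 1.229, black beans 0.1938, sunflower seeds 0.1343, brown rice 0.1053, pasta 0.06278.
Take 1 serving of carrots: uses 35 kcal, +43.0 mg calcium (running total 43.0 mg).
Take 3 servings of black beans: uses 681 kcal, +132.0 mg calcium (running total 175.0 mg).
Take 1 serving of sunflower seeds: uses 201 kcal, +27.0 mg calcium (running total 202.0 mg).
Take 0.5951 servings of brown rice: uses 147 kcal, +15.5 mg calcium (running total 217.5 mg).
Filling greedily by calcium-per-kcal is optimal for one linear limit, giving 217.5 mg.

217.5 mg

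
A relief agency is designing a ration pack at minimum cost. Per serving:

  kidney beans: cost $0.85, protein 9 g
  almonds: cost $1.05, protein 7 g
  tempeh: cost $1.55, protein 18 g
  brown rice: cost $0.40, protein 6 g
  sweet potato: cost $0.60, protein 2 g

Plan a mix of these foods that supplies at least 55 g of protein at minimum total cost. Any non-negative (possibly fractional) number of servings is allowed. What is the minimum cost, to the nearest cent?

$3.67

Cost per g of protein: brown rice $0.0667, tempeh $0.0861, kidney beans $0.0944, almonds $0.1500, sweet potato $0.3000.
With no serving limits, use only brown rice: 55 g / 6 g = 9.167 servings × $0.40 = $3.67.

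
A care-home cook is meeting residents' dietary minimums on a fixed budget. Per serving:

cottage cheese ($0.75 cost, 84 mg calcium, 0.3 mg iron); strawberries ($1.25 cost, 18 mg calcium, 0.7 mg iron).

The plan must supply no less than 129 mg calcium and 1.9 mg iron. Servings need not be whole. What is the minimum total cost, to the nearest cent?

Check every corner: each single food scaled to meet both minima, and each pair solved so both constraints bind.
cottage cheese only: max(129/84, 1.9/0.3) = 6.333 servings → $4.75.
strawberries only: max(129/18, 1.9/0.7) = 7.167 servings → $8.96.
cottage cheese + strawberries with both tight: 1.051 servings and 2.264 servings → $3.62.
Cheapest feasible corner: $3.62.

$3.62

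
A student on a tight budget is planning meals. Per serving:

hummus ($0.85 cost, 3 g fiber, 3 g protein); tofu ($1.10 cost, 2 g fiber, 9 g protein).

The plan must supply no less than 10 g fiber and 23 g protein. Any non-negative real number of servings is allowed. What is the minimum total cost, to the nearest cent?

An LP optimum is at a vertex; with two nutrient constraints at most two foods are used. Check each candidate.
hummus only: max(10/3, 23/3) = 7.667 servings → $6.52.
tofu only: max(10/2, 23/9) = 5 servings → $5.50.
hummus + tofu with both tight: 2.095 servings and 1.857 servings → $3.82.
Cheapest feasible corner: $3.82.

$3.82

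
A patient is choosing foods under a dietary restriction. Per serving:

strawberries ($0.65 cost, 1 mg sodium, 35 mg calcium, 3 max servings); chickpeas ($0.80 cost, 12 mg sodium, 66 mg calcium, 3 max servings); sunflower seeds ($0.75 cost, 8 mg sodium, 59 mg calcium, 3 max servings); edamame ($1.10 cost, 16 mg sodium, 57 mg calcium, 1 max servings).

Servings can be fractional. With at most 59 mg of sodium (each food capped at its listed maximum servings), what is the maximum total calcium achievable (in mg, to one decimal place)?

458.0 mg

Calcium per mg sodium: strawberries 35, sunflower seeds 7.375, chickpeas 5.5, edamame 3.562.
Take 3 servings of strawberries: uses 3 mg sodium, +105.0 mg calcium (running total 105.0 mg).
Take 3 servings of sunflower seeds: uses 24 mg sodium, +177.0 mg calcium (running total 282.0 mg).
Take 2.667 servings of chickpeas: uses 32 mg sodium, +176.0 mg calcium (running total 458.0 mg).
Greedy by best ratio exhausts the sodium allowance optimally: 458.0 mg.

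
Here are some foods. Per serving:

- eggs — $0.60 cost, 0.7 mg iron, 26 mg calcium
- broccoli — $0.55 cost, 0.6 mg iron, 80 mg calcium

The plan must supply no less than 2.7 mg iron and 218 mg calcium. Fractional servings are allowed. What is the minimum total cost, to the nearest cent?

With two linear requirements the optimum uses one or two foods; enumerate the corners.
eggs only: max(2.7/0.7, 218/26) = 8.385 servings → $5.03.
broccoli only: max(2.7/0.6, 218/80) = 4.5 servings → $2.48.
eggs + broccoli with both tight: 2.109 servings and 2.04 servings → $2.39.
Cheapest feasible corner: $2.39.

$2.39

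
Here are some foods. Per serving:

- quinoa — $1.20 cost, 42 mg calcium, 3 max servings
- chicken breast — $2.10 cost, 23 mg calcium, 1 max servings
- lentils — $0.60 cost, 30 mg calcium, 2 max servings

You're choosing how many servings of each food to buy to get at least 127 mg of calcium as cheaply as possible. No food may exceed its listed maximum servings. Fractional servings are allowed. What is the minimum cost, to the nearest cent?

Cost per mg of calcium: lentils $0.0200, quinoa $0.0286, chicken breast $0.0913.
Take 2 servings of lentils: +60.0 mg calcium for $1.20 (total $1.20, still need 67.0 mg).
Take 1.595 servings of quinoa: +67.0 mg calcium for $1.91 (total $3.11, still need 0.0 mg).
Filling from the cheapest source first is optimal under one linear minimum: $3.11.

$3.11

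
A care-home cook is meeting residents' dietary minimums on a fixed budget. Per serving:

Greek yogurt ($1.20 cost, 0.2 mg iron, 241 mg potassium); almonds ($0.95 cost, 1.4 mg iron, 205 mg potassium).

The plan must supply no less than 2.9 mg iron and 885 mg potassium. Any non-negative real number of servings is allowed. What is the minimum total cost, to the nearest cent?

With two linear requirements the optimum uses one or two foods; enumerate the corners.
Greek yogurt only: max(2.9/0.2, 885/241) = 14.5 servings → $17.40.
almonds only: max(2.9/1.4, 885/205) = 4.317 servings → $4.10.
Greek yogurt + almonds with both tight: 2.174 servings and 1.761 servings → $4.28.
Cheapest feasible corner: $4.10.

$4.10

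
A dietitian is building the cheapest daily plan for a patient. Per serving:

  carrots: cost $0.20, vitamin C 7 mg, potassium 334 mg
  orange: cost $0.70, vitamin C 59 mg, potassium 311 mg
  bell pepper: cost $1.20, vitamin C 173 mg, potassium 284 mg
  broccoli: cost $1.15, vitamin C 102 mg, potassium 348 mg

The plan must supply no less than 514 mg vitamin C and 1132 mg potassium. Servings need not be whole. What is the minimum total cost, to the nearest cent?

A basic optimal solution has at most two foods positive. Try each food alone and each pair with both targets met exactly.
carrots only: max(514/7, 1132/334) = 73.43 servings → $14.69.
orange only: max(514/59, 1132/311) = 8.712 servings → $6.10.
bell pepper only: max(514/173, 1132/284) = 3.986 servings → $4.78.
broccoli only: max(514/102, 1132/348) = 5.039 servings → $5.80.
carrots + orange: intersection lies outside the first quadrant.
carrots + bell pepper with both tight: 0.8936 servings and 2.935 servings → $3.70.
carrots + broccoli: intersection lies outside the first quadrant.
orange + bell pepper with both tight: 1.346 servings and 2.512 servings → $3.96.
orange + broccoli with both targets exact would need a negative amount; discard.
bell pepper + broccoli with both tight: 2.03 servings and 1.596 servings → $4.27.
So the least-cost plan costs $3.70.

$3.70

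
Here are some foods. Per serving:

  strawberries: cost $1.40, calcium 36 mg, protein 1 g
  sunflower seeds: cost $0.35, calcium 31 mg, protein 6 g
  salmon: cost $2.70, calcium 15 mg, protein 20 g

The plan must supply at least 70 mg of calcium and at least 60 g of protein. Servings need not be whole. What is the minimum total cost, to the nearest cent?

$3.50

An LP optimum is at a vertex; with two nutrient constraints at most two foods are used. Check each candidate.
strawberries only: max(70/36, 60/1) = 60 servings → $84.00.
sunflower seeds only: max(70/31, 60/6) = 10 servings → $3.50.
salmon only: max(70/15, 60/20) = 4.667 servings → $12.60.
strawberries + sunflower seeds: intersection lies outside the first quadrant.
strawberries + salmon with both tight: 0.7092 servings and 2.965 servings → $9.00.
sunflower seeds + salmon with both tight: 0.9434 servings and 2.717 servings → $7.67.
Cheapest feasible corner: $3.50.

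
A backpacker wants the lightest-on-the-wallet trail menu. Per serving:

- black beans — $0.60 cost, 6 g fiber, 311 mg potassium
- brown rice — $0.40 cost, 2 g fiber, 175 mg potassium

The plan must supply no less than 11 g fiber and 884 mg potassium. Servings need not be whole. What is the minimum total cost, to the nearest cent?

$1.71

An LP optimum is at a vertex; with two nutrient constraints at most two foods are used. Check each candidate.
black beans only: max(11/6, 884/311) = 2.842 servings → $1.71.
brown rice only: max(11/2, 884/175) = 5.5 servings → $2.20.
black beans + brown rice with both tight: 0.3668 servings and 4.4 servings → $1.98.
The minimum over all feasible corners is $1.71.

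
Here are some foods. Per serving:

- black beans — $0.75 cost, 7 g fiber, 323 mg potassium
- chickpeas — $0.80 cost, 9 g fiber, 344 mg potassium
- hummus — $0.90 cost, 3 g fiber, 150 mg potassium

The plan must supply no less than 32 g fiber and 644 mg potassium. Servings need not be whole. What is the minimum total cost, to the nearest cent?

Minimising a linear cost over {fiber ≥ 32, potassium ≥ 644, servings ≥ 0} — the optimum is at a vertex, using one or two foods.
black beans only: max(32/7, 644/323) = 4.571 servings → $3.43.
chickpeas only: max(32/9, 644/344) = 3.556 servings → $2.84.
hummus only: max(32/3, 644/150) = 10.67 servings → $9.60.
black beans + chickpeas: the both-tight solution has a negative serving — not a feasible corner.
black beans + hummus with both targets exact would need a negative amount; discard.
chickpeas + hummus with both targets exact would need a negative amount; discard.
So the least-cost plan costs $2.84.

$2.84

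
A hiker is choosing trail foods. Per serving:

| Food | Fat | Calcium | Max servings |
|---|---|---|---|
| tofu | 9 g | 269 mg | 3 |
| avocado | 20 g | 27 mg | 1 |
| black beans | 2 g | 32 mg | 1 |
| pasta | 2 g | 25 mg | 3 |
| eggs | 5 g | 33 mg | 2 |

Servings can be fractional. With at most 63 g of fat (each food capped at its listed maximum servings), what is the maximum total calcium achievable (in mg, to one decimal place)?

Calcium per g fat: tofu 29.89, black beans 16, pasta 12.5, eggs 6.6, avocado 1.35.
Take 3 servings of tofu: uses 27 g fat, +807.0 mg calcium (running total 807.0 mg).
Take 1 serving of black beans: uses 2 g fat, +32.0 mg calcium (running total 839.0 mg).
Take 3 servings of pasta: uses 6 g fat, +75.0 mg calcium (running total 914.0 mg).
Take 2 servings of eggs: uses 10 g fat, +66.0 mg calcium (running total 980.0 mg).
Take 0.9 servings of avocado: uses 18 g fat, +24.3 mg calcium (running total 1004.3 mg).
Greedy by best ratio exhausts the fat allowance optimally: 1004.3 mg.

1004.3 mg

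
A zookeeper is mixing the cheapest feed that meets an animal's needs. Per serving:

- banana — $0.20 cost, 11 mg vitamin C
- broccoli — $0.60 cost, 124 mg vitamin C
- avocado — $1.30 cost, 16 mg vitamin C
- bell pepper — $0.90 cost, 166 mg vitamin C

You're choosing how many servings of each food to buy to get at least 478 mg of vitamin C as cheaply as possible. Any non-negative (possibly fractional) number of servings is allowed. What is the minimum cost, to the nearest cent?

Cost per mg of vitamin C: broccoli $0.0048, bell pepper $0.0054, banana $0.0182, avocado $0.0813.
With no serving limits, use only broccoli: 478 mg / 124 mg = 3.855 servings × $0.60 = $2.31.

$2.31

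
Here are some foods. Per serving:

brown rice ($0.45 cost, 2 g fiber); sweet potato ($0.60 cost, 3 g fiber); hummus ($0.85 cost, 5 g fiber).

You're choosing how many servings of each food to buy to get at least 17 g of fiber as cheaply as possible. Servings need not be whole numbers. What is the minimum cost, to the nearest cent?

$2.89

Cost per g of fiber: hummus $0.1700, sweet potato $0.2000, brown rice $0.2250.
With no serving limits, use only hummus: 17 g / 5 g = 3.4 servings × $0.85 = $2.89.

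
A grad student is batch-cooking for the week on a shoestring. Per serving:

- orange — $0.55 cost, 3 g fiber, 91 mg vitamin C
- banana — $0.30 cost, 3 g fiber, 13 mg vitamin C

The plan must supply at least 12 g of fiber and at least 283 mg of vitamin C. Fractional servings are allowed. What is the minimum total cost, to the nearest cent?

Check every corner: each single food scaled to meet both minima, and each pair solved so both constraints bind.
orange only: max(12/3, 283/91) = 4 servings → $2.20.
banana only: max(12/3, 283/13) = 21.77 servings → $6.53.
orange + banana with both tight: 2.962 servings and 1.038 servings → $1.94.
The minimum over all feasible corners is $1.94.

$1.94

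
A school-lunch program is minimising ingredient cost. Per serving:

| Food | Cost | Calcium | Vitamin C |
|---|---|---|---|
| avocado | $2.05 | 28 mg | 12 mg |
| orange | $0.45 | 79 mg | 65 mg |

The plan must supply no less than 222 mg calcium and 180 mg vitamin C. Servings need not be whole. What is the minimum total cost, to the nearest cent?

The cheapest plan sits at a corner of the feasible region — with two constraints it uses at most two foods.
avocado only: max(222/28, 180/12) = 15 servings → $30.75.
orange only: max(222/79, 180/65) = 2.81 servings → $1.26.
avocado + orange with both tight: 0.2408 servings and 2.725 servings → $1.72.
The minimum over all feasible corners is $1.26.

$1.26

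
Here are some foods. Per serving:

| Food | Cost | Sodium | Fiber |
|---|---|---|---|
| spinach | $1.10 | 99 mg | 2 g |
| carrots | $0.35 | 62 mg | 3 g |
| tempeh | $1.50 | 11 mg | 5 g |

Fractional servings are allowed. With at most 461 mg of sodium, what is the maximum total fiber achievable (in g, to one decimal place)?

209.5 g

Fiber per mg sodium: tempeh 0.4545, carrots 0.04839, spinach 0.0202.
With no serving limits, spend the whole sodium allowance on tempeh: 461 mg / 11 mg × 5 g = 209.5 g.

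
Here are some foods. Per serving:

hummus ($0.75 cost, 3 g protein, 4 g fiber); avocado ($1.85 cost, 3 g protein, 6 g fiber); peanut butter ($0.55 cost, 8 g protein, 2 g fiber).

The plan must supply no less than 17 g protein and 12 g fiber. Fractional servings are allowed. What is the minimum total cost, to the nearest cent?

A basic optimal solution has at most two foods positive. Try each food alone and each pair with both targets met exactly.
hummus only: max(17/3, 12/4) = 5.667 servings → $4.25.
avocado only: max(17/3, 12/6) = 5.667 servings → $10.48.
peanut butter only: max(17/8, 12/2) = 6 servings → $3.30.
hummus + avocado: intersection lies outside the first quadrant.
hummus + peanut butter with both tight: 2.385 servings and 1.231 servings → $2.47.
avocado + peanut butter with both tight: 1.476 servings and 1.571 servings → $3.60.
The minimum over all feasible corners is $2.47.

$2.47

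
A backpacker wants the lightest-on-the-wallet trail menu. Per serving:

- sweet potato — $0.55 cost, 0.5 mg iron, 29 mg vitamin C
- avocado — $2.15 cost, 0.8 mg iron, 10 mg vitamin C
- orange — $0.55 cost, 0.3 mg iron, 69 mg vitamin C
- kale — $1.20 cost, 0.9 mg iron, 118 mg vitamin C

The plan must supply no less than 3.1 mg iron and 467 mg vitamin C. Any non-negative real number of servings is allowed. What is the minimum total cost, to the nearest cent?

sweet potato only: max(3.1/0.5, 467/29) = 16.1 servings → $8.86.
avocado only: max(3.1/0.8, 467/10) = 46.7 servings → $100.41.
orange only: max(3.1/0.3, 467/69) = 10.33 servings → $5.68.
kale only: max(3.1/0.9, 467/118) = 3.958 servings → $4.75.
sweet potato + avocado: the both-tight solution has a negative serving — not a feasible corner.
sweet potato + orange with both tight: 2.86 servings and 5.566 servings → $4.63.
sweet potato + kale with both targets exact would need a negative amount; discard.
avocado + orange with both tight: 1.414 servings and 6.563 servings → $6.65.
avocado + kale: the both-tight solution has a negative serving — not a feasible corner.
orange + kale with both tight: 2.041 servings and 2.764 servings → $4.44.
So the least-cost plan costs $4.44.

$4.44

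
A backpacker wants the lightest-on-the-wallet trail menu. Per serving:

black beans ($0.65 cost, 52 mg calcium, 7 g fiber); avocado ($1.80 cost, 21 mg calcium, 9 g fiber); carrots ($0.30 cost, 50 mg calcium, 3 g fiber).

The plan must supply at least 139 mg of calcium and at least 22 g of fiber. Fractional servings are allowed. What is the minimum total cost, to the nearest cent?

Two binding constraints pin down two serving amounts, so the optimal mix uses at most two foods. The candidates are each food alone (scaled to the tighter of calcium/fiber) and each pair with both constraints tight.
black beans only: max(139/52, 22/7) = 3.143 servings → $2.04.
avocado only: max(139/21, 22/9) = 6.619 servings → $11.91.
carrots only: max(139/50, 22/3) = 7.333 servings → $2.20.
black beans + avocado with both tight: 2.458 servings and 0.5327 servings → $2.56.
black beans + carrots: intersection lies outside the first quadrant.
avocado + carrots with both tight: 1.765 servings and 2.039 servings → $3.79.
The minimum over all feasible corners is $2.04.

$2.04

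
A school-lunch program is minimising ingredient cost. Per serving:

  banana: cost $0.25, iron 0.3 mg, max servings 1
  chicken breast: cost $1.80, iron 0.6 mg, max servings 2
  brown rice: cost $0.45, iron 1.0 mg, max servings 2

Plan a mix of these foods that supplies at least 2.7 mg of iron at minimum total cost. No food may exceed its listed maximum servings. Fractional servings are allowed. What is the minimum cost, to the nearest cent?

$2.35

Cost per mg of iron: brown rice $0.4500, banana $0.8333, chicken breast $3.0000.
Take 2 servings of brown rice: +2.0 mg iron for $0.90 (total $0.90, still need 0.7 mg).
Take 1 serving of banana: +0.3 mg iron for $0.25 (total $1.15, still need 0.4 mg).
Take 0.6667 servings of chicken breast: +0.4 mg iron for $1.20 (total $2.35, still need 0.0 mg).
Filling from the cheapest source first is optimal under one linear minimum: $2.35.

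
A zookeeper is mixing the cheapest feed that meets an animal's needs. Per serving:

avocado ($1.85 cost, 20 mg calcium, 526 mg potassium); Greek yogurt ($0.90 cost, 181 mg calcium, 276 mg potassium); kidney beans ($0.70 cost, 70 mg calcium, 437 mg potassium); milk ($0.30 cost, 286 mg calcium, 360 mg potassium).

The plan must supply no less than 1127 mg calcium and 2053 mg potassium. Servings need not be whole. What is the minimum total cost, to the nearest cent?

$1.71

A basic optimal solution has at most two foods positive. Try each food alone and each pair with both targets met exactly.
avocado only: max(1127/20, 2053/526) = 56.35 servings → $104.25.
Greek yogurt only: max(1127/181, 2053/276) = 7.438 servings → $6.69.
kidney beans only: max(1127/70, 2053/437) = 16.1 servings → $11.27.
milk only: max(1127/286, 2053/360) = 5.703 servings → $1.71.
avocado + Greek yogurt with both tight: 0.675 servings and 6.152 servings → $6.79.
avocado + kidney beans with both targets exact would need a negative amount; discard.
avocado + milk with both tight: 1.267 servings and 3.852 servings → $3.50.
Greek yogurt + kidney beans with both tight: 5.835 servings and 1.013 servings → $5.96.
Greek yogurt + milk: intersection lies outside the first quadrant.
kidney beans + milk with both tight: 1.818 servings and 3.496 servings → $2.32.
Cheapest feasible corner: $1.71.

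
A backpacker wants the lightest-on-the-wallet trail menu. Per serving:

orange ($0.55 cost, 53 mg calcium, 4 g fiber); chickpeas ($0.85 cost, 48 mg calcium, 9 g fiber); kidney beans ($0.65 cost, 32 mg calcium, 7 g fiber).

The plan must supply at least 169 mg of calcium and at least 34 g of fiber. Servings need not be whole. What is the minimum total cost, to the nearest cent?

An LP optimum is at a vertex; with two nutrient constraints at most two foods are used. Check each candidate.
orange only: max(169/53, 34/4) = 8.5 servings → $4.67.
chickpeas only: max(169/48, 34/9) = 3.778 servings → $3.21.
kidney beans only: max(169/32, 34/7) = 5.281 servings → $3.43.
orange + chickpeas: intersection lies outside the first quadrant.
orange + kidney beans with both tight: 0.3909 servings and 4.634 servings → $3.23.
chickpeas + kidney beans with both tight: 1.979 servings and 2.312 servings → $3.19.
So the least-cost plan costs $3.19.

$3.19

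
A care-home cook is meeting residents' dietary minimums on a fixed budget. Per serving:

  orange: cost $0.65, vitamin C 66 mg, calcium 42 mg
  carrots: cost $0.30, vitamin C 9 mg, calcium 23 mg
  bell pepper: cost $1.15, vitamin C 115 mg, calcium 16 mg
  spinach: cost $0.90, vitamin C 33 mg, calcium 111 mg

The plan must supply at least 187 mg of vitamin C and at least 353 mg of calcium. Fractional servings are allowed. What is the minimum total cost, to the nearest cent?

With two linear requirements the optimum uses one or two foods; enumerate the corners.
orange only: max(187/66, 353/42) = 8.405 servings → $5.46.
carrots only: max(187/9, 353/23) = 20.78 servings → $6.23.
bell pepper only: max(187/115, 353/16) = 22.06 servings → $25.37.
spinach only: max(187/33, 353/111) = 5.667 servings → $5.10.
orange + carrots with both tight: 0.986 servings and 13.55 servings → $4.71.
orange + bell pepper: the both-tight solution has a negative serving — not a feasible corner.
orange + spinach with both tight: 1.533 servings and 2.6 servings → $3.34.
carrots + bell pepper with both tight: 15.04 servings and 0.4494 servings → $5.03.
carrots + spinach with both targets exact would need a negative amount; discard.
bell pepper + spinach with both tight: 0.7443 servings and 3.073 servings → $3.62.
The minimum over all feasible corners is $3.34.

$3.34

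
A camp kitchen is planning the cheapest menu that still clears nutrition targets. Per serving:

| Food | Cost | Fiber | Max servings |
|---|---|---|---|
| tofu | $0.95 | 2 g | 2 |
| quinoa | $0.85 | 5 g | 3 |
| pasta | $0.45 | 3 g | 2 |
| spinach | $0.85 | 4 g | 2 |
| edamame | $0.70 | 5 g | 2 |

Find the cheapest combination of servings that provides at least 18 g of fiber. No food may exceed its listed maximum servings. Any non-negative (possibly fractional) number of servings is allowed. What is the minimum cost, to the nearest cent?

$2.64

Cost per g of fiber: edamame $0.1400, pasta $0.1500, quinoa $0.1700, spinach $0.2125, tofu $0.4750.
Take 2 servings of edamame: +10.0 g fiber for $1.40 (total $1.40, still need 8.0 g).
Take 2 servings of pasta: +6.0 g fiber for $0.90 (total $2.30, still need 2.0 g).
Take 0.4 servings of quinoa: +2.0 g fiber for $0.34 (total $2.64, still need 0.0 g).
Greedy by cheapest-per-g is optimal for a single linear constraint, so the minimum cost is $2.64.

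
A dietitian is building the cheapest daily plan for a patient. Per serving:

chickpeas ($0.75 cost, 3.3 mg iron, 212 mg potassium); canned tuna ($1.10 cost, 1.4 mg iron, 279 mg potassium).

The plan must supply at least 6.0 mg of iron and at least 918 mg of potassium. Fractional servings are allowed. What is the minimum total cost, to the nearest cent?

Check every corner: each single food scaled to meet both minima, and each pair solved so both constraints bind.
chickpeas only: max(6.0/3.3, 918/212) = 4.33 servings → $3.25.
canned tuna only: max(6.0/1.4, 918/279) = 4.286 servings → $4.71.
chickpeas + canned tuna with both tight: 0.6232 servings and 2.817 servings → $3.57.
Cheapest feasible corner: $3.25.

$3.25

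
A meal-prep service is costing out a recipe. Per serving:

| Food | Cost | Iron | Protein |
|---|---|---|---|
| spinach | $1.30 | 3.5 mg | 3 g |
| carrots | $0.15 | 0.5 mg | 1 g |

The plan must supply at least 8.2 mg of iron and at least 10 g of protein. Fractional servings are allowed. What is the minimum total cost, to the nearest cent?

At the optimum either one food covers both requirements or two foods hit both targets exactly; no other combination can be cheaper.
spinach only: max(8.2/3.5, 10/3) = 3.333 servings → $4.33.
carrots only: max(8.2/0.5, 10/1) = 16.4 servings → $2.46.
spinach + carrots with both tight: 1.6 servings and 5.2 servings → $2.86.
So the least-cost plan costs $2.46.

$2.46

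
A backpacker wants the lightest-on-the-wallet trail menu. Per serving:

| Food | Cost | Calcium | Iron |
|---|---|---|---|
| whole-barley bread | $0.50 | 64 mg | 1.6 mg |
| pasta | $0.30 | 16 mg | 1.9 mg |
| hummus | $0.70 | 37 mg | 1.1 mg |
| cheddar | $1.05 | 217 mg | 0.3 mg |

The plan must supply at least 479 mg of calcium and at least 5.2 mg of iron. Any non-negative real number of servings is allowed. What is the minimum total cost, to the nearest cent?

$2.86

The cheapest plan sits at a corner of the feasible region — with two constraints it uses at most two foods.
whole-barley bread only: max(479/64, 5.2/1.6) = 7.484 servings → $3.74.
pasta only: max(479/16, 5.2/1.9) = 29.94 servings → $8.98.
hummus only: max(479/37, 5.2/1.1) = 12.95 servings → $9.06.
cheddar only: max(479/217, 5.2/0.3) = 17.33 servings → $18.20.
whole-barley bread + pasta: the both-tight solution has a negative serving — not a feasible corner.
whole-barley bread + hummus: intersection lies outside the first quadrant.
whole-barley bread + cheddar with both tight: 3.002 servings and 1.322 servings → $2.89.
pasta + hummus: the both-tight solution has a negative serving — not a feasible corner.
pasta + cheddar with both tight: 2.416 servings and 2.029 servings → $2.86.
hummus + cheddar with both tight: 4.326 servings and 1.47 servings → $4.57.
Cheapest feasible corner: $2.86.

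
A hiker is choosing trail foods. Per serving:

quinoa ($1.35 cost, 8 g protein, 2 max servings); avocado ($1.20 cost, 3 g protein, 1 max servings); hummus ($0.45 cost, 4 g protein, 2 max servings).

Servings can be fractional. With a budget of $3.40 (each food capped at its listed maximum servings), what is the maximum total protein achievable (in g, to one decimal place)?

Protein per dollar: hummus 8.889, quinoa 5.926, avocado 2.5.
Take 2 servings of hummus: spends $0.90, +8.0 g protein (running total 8.0 g).
Take 1.852 servings of quinoa: spends $2.50, +14.8 g protein (running total 22.8 g).
Filling greedily by protein-per-dollar is optimal for one linear limit, giving 22.8 g.

22.8 g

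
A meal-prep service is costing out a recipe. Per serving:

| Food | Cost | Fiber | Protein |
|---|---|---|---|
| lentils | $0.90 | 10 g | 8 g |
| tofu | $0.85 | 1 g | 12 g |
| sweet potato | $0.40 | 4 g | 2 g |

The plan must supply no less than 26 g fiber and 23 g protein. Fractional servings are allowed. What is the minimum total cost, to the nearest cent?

$2.49

lentils only: max(26/10, 23/8) = 2.875 servings → $2.59.
tofu only: max(26/1, 23/12) = 26 servings → $22.10.
sweet potato only: max(26/4, 23/2) = 11.5 servings → $4.60.
lentils + tofu with both tight: 2.58 servings and 0.1964 servings → $2.49.
lentils + sweet potato: intersection lies outside the first quadrant.
tofu + sweet potato with both tight: 0.8696 servings and 6.283 servings → $3.25.
So the least-cost plan costs $2.49.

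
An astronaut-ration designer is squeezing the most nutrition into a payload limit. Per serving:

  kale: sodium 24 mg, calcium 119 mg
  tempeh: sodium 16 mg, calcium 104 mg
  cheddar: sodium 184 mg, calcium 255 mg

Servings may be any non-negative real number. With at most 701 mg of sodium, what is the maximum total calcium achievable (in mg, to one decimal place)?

4556.5 mg

Calcium per mg sodium: tempeh 6.5, kale 4.958, cheddar 1.386.
With no serving limits, spend the whole sodium allowance on tempeh: 701 mg / 16 mg × 104 mg = 4556.5 mg.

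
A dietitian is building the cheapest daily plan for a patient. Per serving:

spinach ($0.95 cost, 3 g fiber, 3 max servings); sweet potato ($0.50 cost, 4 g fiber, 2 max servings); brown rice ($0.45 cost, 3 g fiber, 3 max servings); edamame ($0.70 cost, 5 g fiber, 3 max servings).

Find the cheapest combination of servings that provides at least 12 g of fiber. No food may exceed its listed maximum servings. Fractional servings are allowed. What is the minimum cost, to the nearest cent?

$1.56

Cost per g of fiber: sweet potato $0.1250, edamame $0.1400, brown rice $0.1500, spinach $0.3167.
Take 2 servings of sweet potato: +8.0 g fiber for $1.00 (total $1.00, still need 4.0 g).
Take 0.8 servings of edamame: +4.0 g fiber for $0.56 (total $1.56, still need 0.0 g).
Greedy by cheapest-per-g is optimal for a single linear constraint, so the minimum cost is $1.56.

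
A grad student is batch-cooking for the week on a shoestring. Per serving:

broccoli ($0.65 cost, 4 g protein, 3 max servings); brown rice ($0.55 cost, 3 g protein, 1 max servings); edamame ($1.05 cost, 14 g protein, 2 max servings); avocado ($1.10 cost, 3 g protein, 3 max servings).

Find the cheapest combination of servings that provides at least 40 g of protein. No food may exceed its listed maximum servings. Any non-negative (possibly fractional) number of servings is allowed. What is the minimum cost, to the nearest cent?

Cost per g of protein: edamame $0.0750, broccoli $0.1625, brown rice $0.1833, avocado $0.3667.
Take 2 servings of edamame: +28.0 g protein for $2.10 (total $2.10, still need 12.0 g).
Take 3 servings of broccoli: +12.0 g protein for $1.95 (total $4.05, still need 0.0 g).
Filling from the cheapest source first is optimal under one linear minimum: $4.05.

$4.05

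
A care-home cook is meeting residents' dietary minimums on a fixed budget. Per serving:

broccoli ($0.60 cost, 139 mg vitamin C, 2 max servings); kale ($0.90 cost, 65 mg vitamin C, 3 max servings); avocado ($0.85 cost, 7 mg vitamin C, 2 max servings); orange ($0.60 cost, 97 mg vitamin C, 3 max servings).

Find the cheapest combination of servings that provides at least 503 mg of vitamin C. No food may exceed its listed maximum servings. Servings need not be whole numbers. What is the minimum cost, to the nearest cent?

Cost per mg of vitamin C: broccoli $0.0043, orange $0.0062, kale $0.0138, avocado $0.1214.
Take 2 servings of broccoli: +278.0 mg vitamin C for $1.20 (total $1.20, still need 225.0 mg).
Take 2.32 servings of orange: +225.0 mg vitamin C for $1.39 (total $2.59, still need 0.0 mg).
Greedy by cheapest-per-mg is optimal for a single linear constraint, so the minimum cost is $2.59.

$2.59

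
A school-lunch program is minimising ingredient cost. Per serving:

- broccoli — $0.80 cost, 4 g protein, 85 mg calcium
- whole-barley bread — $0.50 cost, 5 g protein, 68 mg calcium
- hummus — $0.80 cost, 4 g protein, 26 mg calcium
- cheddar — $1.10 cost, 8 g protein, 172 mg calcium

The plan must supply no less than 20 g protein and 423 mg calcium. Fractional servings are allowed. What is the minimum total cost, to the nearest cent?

The cheapest plan sits at a corner of the feasible region — with two constraints it uses at most two foods.
broccoli only: max(20/4, 423/85) = 5 servings → $4.00.
whole-barley bread only: max(20/5, 423/68) = 6.221 servings → $3.11.
hummus only: max(20/4, 423/26) = 16.27 servings → $13.02.
cheddar only: max(20/8, 423/172) = 2.5 servings → $2.75.
broccoli + whole-barley bread with both tight: 4.935 servings and 0.05229 servings → $3.97.
broccoli + hummus with both tight: 4.966 servings and 0.0339 servings → $4.00.
broccoli + cheddar: the both-tight solution has a negative serving — not a feasible corner.
whole-barley bread + hummus: the both-tight solution has a negative serving — not a feasible corner.
whole-barley bread + cheddar with both tight: 0.1772 servings and 2.389 servings → $2.72.
hummus + cheddar with both tight: 0.1167 servings and 2.442 servings → $2.78.
The minimum over all feasible corners is $2.72.

$2.72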